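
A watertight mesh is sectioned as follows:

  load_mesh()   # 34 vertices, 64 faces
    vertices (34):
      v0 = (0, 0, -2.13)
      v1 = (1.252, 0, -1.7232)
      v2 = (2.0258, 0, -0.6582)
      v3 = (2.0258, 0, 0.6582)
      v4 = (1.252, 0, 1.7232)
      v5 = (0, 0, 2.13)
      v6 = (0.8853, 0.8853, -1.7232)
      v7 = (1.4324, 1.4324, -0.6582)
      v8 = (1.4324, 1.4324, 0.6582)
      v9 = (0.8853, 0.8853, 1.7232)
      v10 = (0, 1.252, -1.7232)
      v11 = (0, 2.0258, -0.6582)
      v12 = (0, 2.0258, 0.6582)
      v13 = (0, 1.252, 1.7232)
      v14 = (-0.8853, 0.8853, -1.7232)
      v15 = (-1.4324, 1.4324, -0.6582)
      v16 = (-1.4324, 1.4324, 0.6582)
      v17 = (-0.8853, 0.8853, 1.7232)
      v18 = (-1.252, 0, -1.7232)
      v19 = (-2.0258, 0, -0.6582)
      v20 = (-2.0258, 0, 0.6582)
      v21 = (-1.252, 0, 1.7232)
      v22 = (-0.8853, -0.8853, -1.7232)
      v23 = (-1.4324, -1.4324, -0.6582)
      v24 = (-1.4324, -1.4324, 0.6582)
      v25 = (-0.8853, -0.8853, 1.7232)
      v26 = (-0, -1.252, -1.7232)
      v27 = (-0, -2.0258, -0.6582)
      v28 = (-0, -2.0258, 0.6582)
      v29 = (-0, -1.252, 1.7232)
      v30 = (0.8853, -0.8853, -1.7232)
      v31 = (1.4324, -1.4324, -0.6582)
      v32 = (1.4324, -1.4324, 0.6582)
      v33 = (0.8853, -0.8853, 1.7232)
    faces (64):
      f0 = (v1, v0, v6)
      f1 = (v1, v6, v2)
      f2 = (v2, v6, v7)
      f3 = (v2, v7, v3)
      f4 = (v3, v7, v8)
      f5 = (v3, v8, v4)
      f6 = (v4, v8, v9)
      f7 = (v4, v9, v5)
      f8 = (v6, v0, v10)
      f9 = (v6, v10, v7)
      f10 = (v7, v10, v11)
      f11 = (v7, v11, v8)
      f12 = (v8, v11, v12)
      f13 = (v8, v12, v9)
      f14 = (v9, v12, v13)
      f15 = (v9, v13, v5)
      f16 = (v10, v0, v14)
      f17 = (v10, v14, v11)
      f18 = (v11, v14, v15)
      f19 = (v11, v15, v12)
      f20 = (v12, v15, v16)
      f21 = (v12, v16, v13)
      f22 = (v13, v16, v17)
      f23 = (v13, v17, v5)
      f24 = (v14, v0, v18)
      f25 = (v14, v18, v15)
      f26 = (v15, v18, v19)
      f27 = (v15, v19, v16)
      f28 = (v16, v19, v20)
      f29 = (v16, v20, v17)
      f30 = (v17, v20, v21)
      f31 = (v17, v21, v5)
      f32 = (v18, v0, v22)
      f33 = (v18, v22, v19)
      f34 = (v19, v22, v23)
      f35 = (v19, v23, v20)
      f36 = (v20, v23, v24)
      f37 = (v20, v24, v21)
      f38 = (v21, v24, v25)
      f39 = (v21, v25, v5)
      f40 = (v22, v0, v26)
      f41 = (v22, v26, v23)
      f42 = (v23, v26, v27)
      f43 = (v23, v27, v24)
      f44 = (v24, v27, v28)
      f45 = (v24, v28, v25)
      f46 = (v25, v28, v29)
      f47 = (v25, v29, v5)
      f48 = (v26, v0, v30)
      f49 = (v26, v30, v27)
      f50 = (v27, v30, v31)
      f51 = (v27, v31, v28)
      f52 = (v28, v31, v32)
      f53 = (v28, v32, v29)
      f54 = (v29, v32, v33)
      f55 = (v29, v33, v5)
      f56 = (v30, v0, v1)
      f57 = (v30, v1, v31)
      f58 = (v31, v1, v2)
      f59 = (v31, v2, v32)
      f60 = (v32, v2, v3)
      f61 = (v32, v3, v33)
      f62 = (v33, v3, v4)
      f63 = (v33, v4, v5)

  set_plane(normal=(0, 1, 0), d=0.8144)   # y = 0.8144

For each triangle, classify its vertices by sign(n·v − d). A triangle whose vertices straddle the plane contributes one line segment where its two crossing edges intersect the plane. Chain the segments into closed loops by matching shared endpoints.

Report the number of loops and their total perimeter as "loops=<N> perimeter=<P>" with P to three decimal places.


loops=1 perimeter=11.607

Straddling triangles (20 of 64):
  (v1,v0,v6) [--+] → (0.8144, 0.8144, -1.75578)–(0.914667, 0.8144, -1.7232)  len=0.1054
  (v1,v6,v2) [-+-] → (0.914667, 0.8144, -1.7232)–(0.976638, 0.8144, -1.63791)  len=0.1054
  (v2,v6,v7) [-++] → (0.976638, 0.8144, -1.63791)–(1.68842, 0.8144, -0.6582)  len=1.2110
  (v2,v7,v3) [-+-] → (1.68842, 0.8144, -0.6582)–(1.68842, 0.8144, -0.0902475)  len=0.5680
  (v3,v7,v8) [-++] → (1.68842, 0.8144, -0.0902475)–(1.68842, 0.8144, 0.6582)  len=0.7484
  (v3,v8,v4) [-+-] → (1.68842, 0.8144, 0.6582)–(1.35457, 0.8144, 1.11769)  len=0.5680
  (v4,v8,v9) [-++] → (1.35457, 0.8144, 1.11769)–(0.914667, 0.8144, 1.7232)  len=0.7484
  (v4,v9,v5) [-+-] → (0.914667, 0.8144, 1.7232)–(0.8144, 0.8144, 1.75578)  len=0.1054
  (v6,v0,v10) [+-+] → (0.8144, 0.8144, -1.75578)–(0, 0.8144, -1.86539)  len=0.8217
  (v9,v13,v5) [++-] → (0, 0.8144, 1.86539)–(0.8144, 0.8144, 1.75578)  len=0.8217
  (v10,v0,v14) [+-+] → (0, 0.8144, -1.86539)–(-0.8144, 0.8144, -1.75578)  len=0.8217
  (v13,v17,v5) [++-] → (-0.8144, 0.8144, 1.75578)–(0, 0.8144, 1.86539)  len=0.8217
  (v14,v0,v18) [+--] → (-0.8144, 0.8144, -1.75578)–(-0.914667, 0.8144, -1.7232)  len=0.1054
  (v14,v18,v15) [+-+] → (-0.914667, 0.8144, -1.7232)–(-1.35457, 0.8144, -1.11769)  len=0.7484
  (v15,v18,v19) [+--] → (-1.35457, 0.8144, -1.11769)–(-1.68842, 0.8144, -0.6582)  len=0.5680
  (v15,v19,v16) [+-+] → (-1.68842, 0.8144, -0.6582)–(-1.68842, 0.8144, 0.0902475)  len=0.7484
  (v16,v19,v20) [+--] → (-1.68842, 0.8144, 0.0902475)–(-1.68842, 0.8144, 0.6582)  len=0.5680
  (v16,v20,v17) [+-+] → (-1.68842, 0.8144, 0.6582)–(-0.976638, 0.8144, 1.63791)  len=1.2110
  (v17,v20,v21) [+--] → (-0.976638, 0.8144, 1.63791)–(-0.914667, 0.8144, 1.7232)  len=0.1054
  (v17,v21,v5) [+--] → (-0.914667, 0.8144, 1.7232)–(-0.8144, 0.8144, 1.75578)  len=0.1054

Chained into 1 loop(s):
  loop 1: 20 segments, perimeter = 11.6071
Total perimeter = 11.607


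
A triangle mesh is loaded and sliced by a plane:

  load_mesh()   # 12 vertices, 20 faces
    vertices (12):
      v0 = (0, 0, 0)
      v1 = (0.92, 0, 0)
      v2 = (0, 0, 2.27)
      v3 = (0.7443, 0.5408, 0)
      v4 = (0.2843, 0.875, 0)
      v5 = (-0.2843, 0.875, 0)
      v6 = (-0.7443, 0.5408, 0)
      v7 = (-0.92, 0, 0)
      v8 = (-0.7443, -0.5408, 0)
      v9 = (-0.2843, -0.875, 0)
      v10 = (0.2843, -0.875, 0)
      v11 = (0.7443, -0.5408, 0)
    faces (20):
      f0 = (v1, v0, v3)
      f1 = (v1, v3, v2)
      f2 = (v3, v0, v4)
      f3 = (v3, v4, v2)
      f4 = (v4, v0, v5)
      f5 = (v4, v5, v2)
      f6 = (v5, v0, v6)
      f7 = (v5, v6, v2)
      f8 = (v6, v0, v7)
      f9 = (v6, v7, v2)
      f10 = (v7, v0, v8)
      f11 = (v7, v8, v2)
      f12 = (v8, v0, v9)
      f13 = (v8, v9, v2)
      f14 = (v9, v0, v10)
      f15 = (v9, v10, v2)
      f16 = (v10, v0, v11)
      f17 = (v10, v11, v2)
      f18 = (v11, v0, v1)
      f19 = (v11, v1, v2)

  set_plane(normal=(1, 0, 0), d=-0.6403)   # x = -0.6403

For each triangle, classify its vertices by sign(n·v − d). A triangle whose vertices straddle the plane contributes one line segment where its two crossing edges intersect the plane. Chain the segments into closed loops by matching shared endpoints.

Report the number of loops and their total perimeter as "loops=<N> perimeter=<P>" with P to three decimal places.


loops=1 perimeter=3.128

Straddling triangles (8 of 20):
  (v5,v0,v6) [++-] → (-0.6403, 0.465235, 0)–(-0.6403, 0.616358, 0)  len=0.1511
  (v5,v6,v2) [+-+] → (-0.6403, 0.616358, 0)–(-0.6403, 0.465235, 0.317184)  len=0.3513
  (v6,v0,v7) [-+-] → (-0.6403, 0.465235, 0)–(-0.6403, 0, 0)  len=0.4652
  (v6,v7,v2) [--+] → (-0.6403, 0, 0.690129)–(-0.6403, 0.465235, 0.317184)  len=0.5963
  (v7,v0,v8) [-+-] → (-0.6403, 0, 0)–(-0.6403, -0.465235, 0)  len=0.4652
  (v7,v8,v2) [--+] → (-0.6403, -0.465235, 0.317184)–(-0.6403, 0, 0.690129)  len=0.5963
  (v8,v0,v9) [-++] → (-0.6403, -0.465235, 0)–(-0.6403, -0.616358, 0)  len=0.1511
  (v8,v9,v2) [-++] → (-0.6403, -0.616358, 0)–(-0.6403, -0.465235, 0.317184)  len=0.3513

Chained into 1 loop(s):
  loop 1: 8 segments, perimeter = 3.1279
Total perimeter = 3.128


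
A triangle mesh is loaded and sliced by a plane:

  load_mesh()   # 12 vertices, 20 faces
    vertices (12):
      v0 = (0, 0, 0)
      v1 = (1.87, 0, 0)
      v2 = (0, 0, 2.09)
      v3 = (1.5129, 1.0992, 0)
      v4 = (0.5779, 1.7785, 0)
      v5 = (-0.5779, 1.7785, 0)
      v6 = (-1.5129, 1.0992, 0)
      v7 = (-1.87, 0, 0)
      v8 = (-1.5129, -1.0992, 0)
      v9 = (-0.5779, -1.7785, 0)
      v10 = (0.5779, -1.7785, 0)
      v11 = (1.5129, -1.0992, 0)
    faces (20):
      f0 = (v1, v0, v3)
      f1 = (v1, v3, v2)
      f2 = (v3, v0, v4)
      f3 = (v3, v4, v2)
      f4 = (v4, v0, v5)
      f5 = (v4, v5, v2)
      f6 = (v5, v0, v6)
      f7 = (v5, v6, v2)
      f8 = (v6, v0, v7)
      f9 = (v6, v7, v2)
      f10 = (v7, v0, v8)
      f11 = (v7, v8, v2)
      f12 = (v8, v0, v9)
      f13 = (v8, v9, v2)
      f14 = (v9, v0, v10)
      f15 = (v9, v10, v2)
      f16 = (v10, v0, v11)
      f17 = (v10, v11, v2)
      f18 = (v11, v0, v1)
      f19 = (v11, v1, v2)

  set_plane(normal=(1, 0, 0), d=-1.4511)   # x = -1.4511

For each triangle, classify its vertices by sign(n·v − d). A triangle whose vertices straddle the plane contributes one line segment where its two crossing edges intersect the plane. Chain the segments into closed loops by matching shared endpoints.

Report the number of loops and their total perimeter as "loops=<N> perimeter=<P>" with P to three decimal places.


loops=1 perimeter=4.779

Straddling triangles (8 of 20):
  (v5,v0,v6) [++-] → (-1.4511, 1.0543, 0)–(-1.4511, 1.1441, 0)  len=0.0898
  (v5,v6,v2) [+-+] → (-1.4511, 1.1441, 0)–(-1.4511, 1.0543, 0.0853738)  len=0.1239
  (v6,v0,v7) [-+-] → (-1.4511, 1.0543, 0)–(-1.4511, 0, 0)  len=1.0543
  (v6,v7,v2) [--+] → (-1.4511, 0, 0.468182)–(-1.4511, 1.0543, 0.0853738)  len=1.1216
  (v7,v0,v8) [-+-] → (-1.4511, 0, 0)–(-1.4511, -1.0543, 0)  len=1.0543
  (v7,v8,v2) [--+] → (-1.4511, -1.0543, 0.0853738)–(-1.4511, 0, 0.468182)  len=1.1216
  (v8,v0,v9) [-++] → (-1.4511, -1.0543, 0)–(-1.4511, -1.1441, 0)  len=0.0898
  (v8,v9,v2) [-++] → (-1.4511, -1.1441, 0)–(-1.4511, -1.0543, 0.0853738)  len=0.1239

Chained into 1 loop(s):
  loop 1: 8 segments, perimeter = 4.7793
Total perimeter = 4.779


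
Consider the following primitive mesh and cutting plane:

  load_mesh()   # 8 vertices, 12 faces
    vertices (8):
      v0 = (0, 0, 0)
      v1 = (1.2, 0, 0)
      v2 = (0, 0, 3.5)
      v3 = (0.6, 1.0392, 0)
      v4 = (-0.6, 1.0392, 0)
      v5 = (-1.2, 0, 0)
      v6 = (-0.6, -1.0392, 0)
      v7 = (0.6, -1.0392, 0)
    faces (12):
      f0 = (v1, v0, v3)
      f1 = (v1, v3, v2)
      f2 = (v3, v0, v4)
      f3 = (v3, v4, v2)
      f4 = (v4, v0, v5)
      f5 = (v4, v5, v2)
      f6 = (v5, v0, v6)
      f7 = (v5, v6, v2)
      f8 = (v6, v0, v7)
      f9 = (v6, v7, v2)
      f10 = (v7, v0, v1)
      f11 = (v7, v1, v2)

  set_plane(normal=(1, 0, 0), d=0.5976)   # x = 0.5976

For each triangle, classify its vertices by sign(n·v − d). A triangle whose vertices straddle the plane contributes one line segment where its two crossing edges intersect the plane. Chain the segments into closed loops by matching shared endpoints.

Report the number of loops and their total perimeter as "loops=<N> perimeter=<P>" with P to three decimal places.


loops=1 perimeter=6.162

Straddling triangles (8 of 12):
  (v1,v0,v3) [+-+] → (0.5976, 0, 0)–(0.5976, 1.03504, 0)  len=1.0350
  (v1,v3,v2) [++-] → (0.5976, 1.03504, 0.014)–(0.5976, 0, 1.757)  len=2.0272
  (v3,v0,v4) [+--] → (0.5976, 1.03504, 0)–(0.5976, 1.0392, 0)  len=0.0042
  (v3,v4,v2) [+--] → (0.5976, 1.0392, 0)–(0.5976, 1.03504, 0.014)  len=0.0146
  (v6,v0,v7) [--+] → (0.5976, -1.03504, 0)–(0.5976, -1.0392, 0)  len=0.0042
  (v6,v7,v2) [-+-] → (0.5976, -1.0392, 0)–(0.5976, -1.03504, 0.014)  len=0.0146
  (v7,v0,v1) [+-+] → (0.5976, -1.03504, 0)–(0.5976, 0, 0)  len=1.0350
  (v7,v1,v2) [++-] → (0.5976, 0, 1.757)–(0.5976, -1.03504, 0.014)  len=2.0272

Chained into 1 loop(s):
  loop 1: 8 segments, perimeter = 6.1619
Total perimeter = 6.162


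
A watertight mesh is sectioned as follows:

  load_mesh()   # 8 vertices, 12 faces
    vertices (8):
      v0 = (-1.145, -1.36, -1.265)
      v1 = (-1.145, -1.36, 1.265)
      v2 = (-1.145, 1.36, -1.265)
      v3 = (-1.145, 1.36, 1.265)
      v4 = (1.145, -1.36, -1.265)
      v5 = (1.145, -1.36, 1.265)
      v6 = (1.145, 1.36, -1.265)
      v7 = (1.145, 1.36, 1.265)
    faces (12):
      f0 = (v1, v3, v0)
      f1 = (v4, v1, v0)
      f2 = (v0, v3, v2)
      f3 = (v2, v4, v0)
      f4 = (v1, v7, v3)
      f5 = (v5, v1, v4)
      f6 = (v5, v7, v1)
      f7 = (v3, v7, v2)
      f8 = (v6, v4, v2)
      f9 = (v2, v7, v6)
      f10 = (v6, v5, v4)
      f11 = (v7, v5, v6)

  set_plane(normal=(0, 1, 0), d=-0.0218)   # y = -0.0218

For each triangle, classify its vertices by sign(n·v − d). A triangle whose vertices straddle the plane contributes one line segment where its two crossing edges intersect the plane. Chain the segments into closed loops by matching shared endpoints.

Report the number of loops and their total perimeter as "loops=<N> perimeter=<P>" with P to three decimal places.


loops=1 perimeter=9.640

Straddling triangles (8 of 12):
  (v1,v3,v0) [-+-] → (-1.145, -0.0218, 1.265)–(-1.145, -0.0218, -0.0202772)  len=1.2853
  (v0,v3,v2) [-++] → (-1.145, -0.0218, -0.0202772)–(-1.145, -0.0218, -1.265)  len=1.2447
  (v2,v4,v0) [+--] → (0.0183537, -0.0218, -1.265)–(-1.145, -0.0218, -1.265)  len=1.1634
  (v1,v7,v3) [-++] → (-0.0183537, -0.0218, 1.265)–(-1.145, -0.0218, 1.265)  len=1.1266
  (v5,v7,v1) [-+-] → (1.145, -0.0218, 1.265)–(-0.0183537, -0.0218, 1.265)  len=1.1634
  (v6,v4,v2) [+-+] → (1.145, -0.0218, -1.265)–(0.0183537, -0.0218, -1.265)  len=1.1266
  (v6,v5,v4) [+--] → (1.145, -0.0218, 0.0202772)–(1.145, -0.0218, -1.265)  len=1.2853
  (v7,v5,v6) [+-+] → (1.145, -0.0218, 1.265)–(1.145, -0.0218, 0.0202772)  len=1.2447

Chained into 1 loop(s):
  loop 1: 8 segments, perimeter = 9.6400
Total perimeter = 9.640


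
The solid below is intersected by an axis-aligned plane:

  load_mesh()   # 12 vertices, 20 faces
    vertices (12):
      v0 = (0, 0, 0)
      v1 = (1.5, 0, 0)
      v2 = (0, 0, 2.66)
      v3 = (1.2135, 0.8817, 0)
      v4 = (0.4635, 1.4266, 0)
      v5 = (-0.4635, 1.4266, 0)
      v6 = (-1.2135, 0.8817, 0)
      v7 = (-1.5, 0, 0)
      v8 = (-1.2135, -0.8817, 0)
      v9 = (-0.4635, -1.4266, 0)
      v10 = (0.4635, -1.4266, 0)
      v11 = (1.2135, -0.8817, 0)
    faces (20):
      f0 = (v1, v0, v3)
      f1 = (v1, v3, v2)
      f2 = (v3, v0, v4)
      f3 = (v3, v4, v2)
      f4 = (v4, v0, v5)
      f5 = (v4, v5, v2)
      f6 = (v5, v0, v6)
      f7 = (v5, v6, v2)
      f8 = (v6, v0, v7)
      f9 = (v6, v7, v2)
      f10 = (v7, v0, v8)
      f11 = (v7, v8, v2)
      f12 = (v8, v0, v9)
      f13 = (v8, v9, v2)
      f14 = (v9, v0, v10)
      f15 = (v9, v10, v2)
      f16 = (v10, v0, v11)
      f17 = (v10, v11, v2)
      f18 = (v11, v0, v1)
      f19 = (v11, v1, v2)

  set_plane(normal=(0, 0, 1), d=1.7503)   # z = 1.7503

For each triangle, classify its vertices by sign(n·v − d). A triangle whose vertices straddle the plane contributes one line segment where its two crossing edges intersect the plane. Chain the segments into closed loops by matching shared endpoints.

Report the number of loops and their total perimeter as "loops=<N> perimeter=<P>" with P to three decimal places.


Straddling triangles (10 of 20):
  (v1,v3,v2) [--+] → (0.415008, 0.301535, 1.7503)–(0.512989, 0, 1.7503)  len=0.3171
  (v3,v4,v2) [--+] → (0.158514, 0.487886, 1.7503)–(0.415008, 0.301535, 1.7503)  len=0.3170
  (v4,v5,v2) [--+] → (-0.158514, 0.487886, 1.7503)–(0.158514, 0.487886, 1.7503)  len=0.3170
  (v5,v6,v2) [--+] → (-0.415008, 0.301535, 1.7503)–(-0.158514, 0.487886, 1.7503)  len=0.3170
  (v6,v7,v2) [--+] → (-0.512989, 0, 1.7503)–(-0.415008, 0.301535, 1.7503)  len=0.3171
  (v7,v8,v2) [--+] → (-0.415008, -0.301535, 1.7503)–(-0.512989, 0, 1.7503)  len=0.3171
  (v8,v9,v2) [--+] → (-0.158514, -0.487886, 1.7503)–(-0.415008, -0.301535, 1.7503)  len=0.3170
  (v9,v10,v2) [--+] → (0.158514, -0.487886, 1.7503)–(-0.158514, -0.487886, 1.7503)  len=0.3170
  (v10,v11,v2) [--+] → (0.415008, -0.301535, 1.7503)–(0.158514, -0.487886, 1.7503)  len=0.3170
  (v11,v1,v2) [--+] → (0.512989, 0, 1.7503)–(0.415008, -0.301535, 1.7503)  len=0.3171

Chained into 1 loop(s):
  loop 1: 10 segments, perimeter = 3.1704
Total perimeter = 3.170

loops=1 perimeter=3.170


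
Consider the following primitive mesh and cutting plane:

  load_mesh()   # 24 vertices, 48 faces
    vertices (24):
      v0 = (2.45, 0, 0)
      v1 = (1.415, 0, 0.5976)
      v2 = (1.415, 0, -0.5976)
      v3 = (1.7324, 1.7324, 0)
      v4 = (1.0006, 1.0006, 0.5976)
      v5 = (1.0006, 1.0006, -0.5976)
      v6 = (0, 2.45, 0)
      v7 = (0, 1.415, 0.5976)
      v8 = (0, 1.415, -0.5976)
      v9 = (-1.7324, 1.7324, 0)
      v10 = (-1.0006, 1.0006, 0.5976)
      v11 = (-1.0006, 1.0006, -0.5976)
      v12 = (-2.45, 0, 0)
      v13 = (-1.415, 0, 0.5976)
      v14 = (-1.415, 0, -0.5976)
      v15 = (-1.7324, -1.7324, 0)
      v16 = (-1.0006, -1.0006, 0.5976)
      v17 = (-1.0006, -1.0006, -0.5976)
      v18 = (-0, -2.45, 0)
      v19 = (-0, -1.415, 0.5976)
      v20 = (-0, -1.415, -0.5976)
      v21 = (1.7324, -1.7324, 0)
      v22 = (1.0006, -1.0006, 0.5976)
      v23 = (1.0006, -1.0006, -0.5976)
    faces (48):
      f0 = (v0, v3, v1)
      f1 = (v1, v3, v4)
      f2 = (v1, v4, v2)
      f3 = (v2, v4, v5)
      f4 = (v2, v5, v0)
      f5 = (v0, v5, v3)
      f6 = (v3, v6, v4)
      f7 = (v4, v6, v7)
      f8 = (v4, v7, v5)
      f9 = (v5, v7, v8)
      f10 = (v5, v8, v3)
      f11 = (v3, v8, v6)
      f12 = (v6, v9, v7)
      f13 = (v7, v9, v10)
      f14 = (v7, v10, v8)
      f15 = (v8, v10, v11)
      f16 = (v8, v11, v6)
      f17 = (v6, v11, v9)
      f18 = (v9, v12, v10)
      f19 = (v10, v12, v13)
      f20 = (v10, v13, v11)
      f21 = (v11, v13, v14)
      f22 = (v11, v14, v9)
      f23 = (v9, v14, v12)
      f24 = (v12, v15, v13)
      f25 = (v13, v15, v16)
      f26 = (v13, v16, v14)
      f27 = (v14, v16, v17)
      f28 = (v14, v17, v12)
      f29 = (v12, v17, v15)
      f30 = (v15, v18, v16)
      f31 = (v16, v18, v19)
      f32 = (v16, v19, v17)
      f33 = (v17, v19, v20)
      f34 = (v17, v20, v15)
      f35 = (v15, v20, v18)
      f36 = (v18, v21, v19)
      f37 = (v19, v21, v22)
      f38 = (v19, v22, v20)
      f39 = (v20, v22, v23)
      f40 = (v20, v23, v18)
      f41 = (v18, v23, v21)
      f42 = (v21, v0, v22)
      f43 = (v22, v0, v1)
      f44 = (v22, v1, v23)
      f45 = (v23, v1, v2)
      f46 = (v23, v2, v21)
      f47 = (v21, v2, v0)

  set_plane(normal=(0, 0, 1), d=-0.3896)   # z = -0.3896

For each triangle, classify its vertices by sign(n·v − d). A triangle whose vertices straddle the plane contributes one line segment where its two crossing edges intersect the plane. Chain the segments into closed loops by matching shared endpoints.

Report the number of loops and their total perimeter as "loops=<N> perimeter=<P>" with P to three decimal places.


loops=2 perimeter=19.534

Straddling triangles (32 of 48):
  (v1,v4,v2) [++-] → (1.34288, 0.174134, -0.3896)–(1.415, 0, -0.3896)  len=0.1885
  (v2,v4,v5) [-+-] → (1.34288, 0.174134, -0.3896)–(1.0006, 1.0006, -0.3896)  len=0.8945
  (v2,v5,v0) [--+] → (1.50508, 0.652332, -0.3896)–(1.77524, 0, -0.3896)  len=0.7061
  (v0,v5,v3) [+-+] → (1.50508, 0.652332, -0.3896)–(1.25531, 1.25531, -0.3896)  len=0.6527
  (v4,v7,v5) [++-] → (0.826466, 1.07272, -0.3896)–(1.0006, 1.0006, -0.3896)  len=0.1885
  (v5,v7,v8) [-+-] → (0.826466, 1.07272, -0.3896)–(0, 1.415, -0.3896)  len=0.8945
  (v5,v8,v3) [--+] → (0.602977, 1.52547, -0.3896)–(1.25531, 1.25531, -0.3896)  len=0.7061
  (v3,v8,v6) [+-+] → (0.602977, 1.52547, -0.3896)–(0, 1.77524, -0.3896)  len=0.6527
  (v7,v10,v8) [++-] → (-0.174134, 1.34288, -0.3896)–(0, 1.415, -0.3896)  len=0.1885
  (v8,v10,v11) [-+-] → (-0.174134, 1.34288, -0.3896)–(-1.0006, 1.0006, -0.3896)  len=0.8945
  (v8,v11,v6) [--+] → (-0.652332, 1.50508, -0.3896)–(0, 1.77524, -0.3896)  len=0.7061
  (v6,v11,v9) [+-+] → (-0.652332, 1.50508, -0.3896)–(-1.25531, 1.25531, -0.3896)  len=0.6527
  (v10,v13,v11) [++-] → (-1.07272, 0.826466, -0.3896)–(-1.0006, 1.0006, -0.3896)  len=0.1885
  (v11,v13,v14) [-+-] → (-1.07272, 0.826466, -0.3896)–(-1.415, 0, -0.3896)  len=0.8945
  (v11,v14,v9) [--+] → (-1.52547, 0.602977, -0.3896)–(-1.25531, 1.25531, -0.3896)  len=0.7061
  (v9,v14,v12) [+-+] → (-1.52547, 0.602977, -0.3896)–(-1.77524, 0, -0.3896)  len=0.6527
  (v13,v16,v14) [++-] → (-1.34288, -0.174134, -0.3896)–(-1.415, 0, -0.3896)  len=0.1885
  (v14,v16,v17) [-+-] → (-1.34288, -0.174134, -0.3896)–(-1.0006, -1.0006, -0.3896)  len=0.8945
  (v14,v17,v12) [--+] → (-1.50508, -0.652332, -0.3896)–(-1.77524, 0, -0.3896)  len=0.7061
  (v12,v17,v15) [+-+] → (-1.50508, -0.652332, -0.3896)–(-1.25531, -1.25531, -0.3896)  len=0.6527
  (v16,v19,v17) [++-] → (-0.826466, -1.07272, -0.3896)–(-1.0006, -1.0006, -0.3896)  len=0.1885
  (v17,v19,v20) [-+-] → (-0.826466, -1.07272, -0.3896)–(0, -1.415, -0.3896)  len=0.8945
  (v17,v20,v15) [--+] → (-0.602977, -1.52547, -0.3896)–(-1.25531, -1.25531, -0.3896)  len=0.7061
  (v15,v20,v18) [+-+] → (-0.602977, -1.52547, -0.3896)–(0, -1.77524, -0.3896)  len=0.6527
  (v19,v22,v20) [++-] → (0.174134, -1.34288, -0.3896)–(0, -1.415, -0.3896)  len=0.1885
  (v20,v22,v23) [-+-] → (0.174134, -1.34288, -0.3896)–(1.0006, -1.0006, -0.3896)  len=0.8945
  (v20,v23,v18) [--+] → (0.652332, -1.50508, -0.3896)–(0, -1.77524, -0.3896)  len=0.7061
  (v18,v23,v21) [+-+] → (0.652332, -1.50508, -0.3896)–(1.25531, -1.25531, -0.3896)  len=0.6527
  (v22,v1,v23) [++-] → (1.07272, -0.826466, -0.3896)–(1.0006, -1.0006, -0.3896)  len=0.1885
  (v23,v1,v2) [-+-] → (1.07272, -0.826466, -0.3896)–(1.415, 0, -0.3896)  len=0.8945
  (v23,v2,v21) [--+] → (1.52547, -0.602977, -0.3896)–(1.25531, -1.25531, -0.3896)  len=0.7061
  (v21,v2,v0) [+-+] → (1.52547, -0.602977, -0.3896)–(1.77524, 0, -0.3896)  len=0.6527

Chained into 2 loop(s):
  loop 1: 16 segments, perimeter = 8.6641
  loop 2: 16 segments, perimeter = 10.8698
Total perimeter = 19.534


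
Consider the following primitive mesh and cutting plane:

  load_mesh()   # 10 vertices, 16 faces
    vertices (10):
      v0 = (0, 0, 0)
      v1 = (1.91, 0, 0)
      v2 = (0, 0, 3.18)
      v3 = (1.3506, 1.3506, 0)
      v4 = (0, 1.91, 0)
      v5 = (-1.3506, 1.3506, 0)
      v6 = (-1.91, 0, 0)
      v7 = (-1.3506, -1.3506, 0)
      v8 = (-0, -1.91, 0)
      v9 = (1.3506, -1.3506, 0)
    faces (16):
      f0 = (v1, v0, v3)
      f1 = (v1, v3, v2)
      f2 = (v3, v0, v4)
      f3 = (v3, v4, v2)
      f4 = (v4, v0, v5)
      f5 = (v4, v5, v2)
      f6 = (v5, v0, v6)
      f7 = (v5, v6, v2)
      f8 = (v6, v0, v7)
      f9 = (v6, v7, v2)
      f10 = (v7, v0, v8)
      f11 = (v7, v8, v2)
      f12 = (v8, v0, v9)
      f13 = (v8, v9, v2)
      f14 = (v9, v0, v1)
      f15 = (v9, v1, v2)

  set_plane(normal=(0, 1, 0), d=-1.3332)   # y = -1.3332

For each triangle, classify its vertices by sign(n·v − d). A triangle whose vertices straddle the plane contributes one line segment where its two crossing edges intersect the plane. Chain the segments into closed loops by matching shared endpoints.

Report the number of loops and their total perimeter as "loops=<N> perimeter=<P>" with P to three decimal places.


Straddling triangles (8 of 16):
  (v6,v0,v7) [++-] → (-1.3332, -1.3332, 0)–(-1.35781, -1.3332, 0)  len=0.0246
  (v6,v7,v2) [+-+] → (-1.35781, -1.3332, 0)–(-1.3332, -1.3332, 0.0409685)  len=0.0478
  (v7,v0,v8) [-+-] → (-1.3332, -1.3332, 0)–(0, -1.3332, 0)  len=1.3332
  (v7,v8,v2) [--+] → (0, -1.3332, 0.960327)–(-1.3332, -1.3332, 0.0409685)  len=1.6195
  (v8,v0,v9) [-+-] → (0, -1.3332, 0)–(1.3332, -1.3332, 0)  len=1.3332
  (v8,v9,v2) [--+] → (1.3332, -1.3332, 0.0409685)–(0, -1.3332, 0.960327)  len=1.6195
  (v9,v0,v1) [-++] → (1.3332, -1.3332, 0)–(1.35781, -1.3332, 0)  len=0.0246
  (v9,v1,v2) [-++] → (1.35781, -1.3332, 0)–(1.3332, -1.3332, 0.0409685)  len=0.0478

Chained into 1 loop(s):
  loop 1: 8 segments, perimeter = 6.0501
Total perimeter = 6.050

loops=1 perimeter=6.050


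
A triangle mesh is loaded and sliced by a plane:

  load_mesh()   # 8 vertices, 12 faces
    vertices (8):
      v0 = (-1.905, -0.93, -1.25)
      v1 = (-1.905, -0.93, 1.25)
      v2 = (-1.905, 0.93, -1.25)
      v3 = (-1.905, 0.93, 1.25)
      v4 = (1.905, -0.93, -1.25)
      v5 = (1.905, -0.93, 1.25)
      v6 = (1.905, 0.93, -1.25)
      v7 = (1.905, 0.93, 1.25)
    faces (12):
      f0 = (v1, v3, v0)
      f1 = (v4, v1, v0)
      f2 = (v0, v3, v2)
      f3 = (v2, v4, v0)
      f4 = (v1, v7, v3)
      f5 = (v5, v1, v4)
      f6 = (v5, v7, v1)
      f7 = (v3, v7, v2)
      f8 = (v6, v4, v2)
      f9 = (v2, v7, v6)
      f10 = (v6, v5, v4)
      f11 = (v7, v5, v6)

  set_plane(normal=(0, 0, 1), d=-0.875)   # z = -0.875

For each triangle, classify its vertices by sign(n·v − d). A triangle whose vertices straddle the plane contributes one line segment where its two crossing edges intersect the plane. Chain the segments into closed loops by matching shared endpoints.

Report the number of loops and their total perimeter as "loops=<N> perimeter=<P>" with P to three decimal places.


Straddling triangles (8 of 12):
  (v1,v3,v0) [++-] → (-1.905, -0.651, -0.875)–(-1.905, -0.93, -0.875)  len=0.2790
  (v4,v1,v0) [-+-] → (1.3335, -0.93, -0.875)–(-1.905, -0.93, -0.875)  len=3.2385
  (v0,v3,v2) [-+-] → (-1.905, -0.651, -0.875)–(-1.905, 0.93, -0.875)  len=1.5810
  (v5,v1,v4) [++-] → (1.3335, -0.93, -0.875)–(1.905, -0.93, -0.875)  len=0.5715
  (v3,v7,v2) [++-] → (-1.3335, 0.93, -0.875)–(-1.905, 0.93, -0.875)  len=0.5715
  (v2,v7,v6) [-+-] → (-1.3335, 0.93, -0.875)–(1.905, 0.93, -0.875)  len=3.2385
  (v6,v5,v4) [-+-] → (1.905, 0.651, -0.875)–(1.905, -0.93, -0.875)  len=1.5810
  (v7,v5,v6) [++-] → (1.905, 0.651, -0.875)–(1.905, 0.93, -0.875)  len=0.2790

Chained into 1 loop(s):
  loop 1: 8 segments, perimeter = 11.3400
Total perimeter = 11.340

loops=1 perimeter=11.340


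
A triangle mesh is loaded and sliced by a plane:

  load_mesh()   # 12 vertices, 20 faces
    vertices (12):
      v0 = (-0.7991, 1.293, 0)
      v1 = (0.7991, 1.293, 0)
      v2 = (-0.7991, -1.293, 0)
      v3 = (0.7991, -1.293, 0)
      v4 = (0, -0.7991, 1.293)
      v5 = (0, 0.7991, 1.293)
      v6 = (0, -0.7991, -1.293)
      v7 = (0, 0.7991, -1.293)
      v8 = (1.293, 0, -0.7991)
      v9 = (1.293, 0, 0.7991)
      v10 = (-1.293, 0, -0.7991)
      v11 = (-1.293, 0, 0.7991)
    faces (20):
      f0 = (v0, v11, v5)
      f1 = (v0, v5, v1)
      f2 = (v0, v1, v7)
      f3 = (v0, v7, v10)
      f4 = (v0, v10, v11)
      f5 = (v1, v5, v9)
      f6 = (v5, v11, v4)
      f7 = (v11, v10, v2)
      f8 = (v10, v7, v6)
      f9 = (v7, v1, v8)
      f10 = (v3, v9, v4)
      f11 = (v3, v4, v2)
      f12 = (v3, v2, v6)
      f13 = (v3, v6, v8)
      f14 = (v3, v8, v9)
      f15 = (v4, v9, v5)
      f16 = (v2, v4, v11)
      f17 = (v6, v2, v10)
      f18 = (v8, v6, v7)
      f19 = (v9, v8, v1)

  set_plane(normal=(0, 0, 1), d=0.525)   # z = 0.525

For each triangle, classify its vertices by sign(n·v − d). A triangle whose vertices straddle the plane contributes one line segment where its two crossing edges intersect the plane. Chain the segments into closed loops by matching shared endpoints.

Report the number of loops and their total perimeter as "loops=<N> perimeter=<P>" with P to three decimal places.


loops=1 perimeter=7.469

Straddling triangles (10 of 20):
  (v0,v11,v5) [-++] → (-1.12359, 0.443513, 0.525)–(-0.474639, 1.09246, 0.525)  len=0.9178
  (v0,v5,v1) [-+-] → (-0.474639, 1.09246, 0.525)–(0.474639, 1.09246, 0.525)  len=0.9493
  (v0,v10,v11) [--+] → (-1.293, 0, 0.525)–(-1.12359, 0.443513, 0.525)  len=0.4748
  (v1,v5,v9) [-++] → (0.474639, 1.09246, 0.525)–(1.12359, 0.443513, 0.525)  len=0.9178
  (v11,v10,v2) [+--] → (-1.293, 0, 0.525)–(-1.12359, -0.443513, 0.525)  len=0.4748
  (v3,v9,v4) [-++] → (1.12359, -0.443513, 0.525)–(0.474639, -1.09246, 0.525)  len=0.9178
  (v3,v4,v2) [-+-] → (0.474639, -1.09246, 0.525)–(-0.474639, -1.09246, 0.525)  len=0.9493
  (v3,v8,v9) [--+] → (1.293, 0, 0.525)–(1.12359, -0.443513, 0.525)  len=0.4748
  (v2,v4,v11) [-++] → (-0.474639, -1.09246, 0.525)–(-1.12359, -0.443513, 0.525)  len=0.9178
  (v9,v8,v1) [+--] → (1.293, 0, 0.525)–(1.12359, 0.443513, 0.525)  len=0.4748

Chained into 1 loop(s):
  loop 1: 10 segments, perimeter = 7.4686
Total perimeter = 7.469


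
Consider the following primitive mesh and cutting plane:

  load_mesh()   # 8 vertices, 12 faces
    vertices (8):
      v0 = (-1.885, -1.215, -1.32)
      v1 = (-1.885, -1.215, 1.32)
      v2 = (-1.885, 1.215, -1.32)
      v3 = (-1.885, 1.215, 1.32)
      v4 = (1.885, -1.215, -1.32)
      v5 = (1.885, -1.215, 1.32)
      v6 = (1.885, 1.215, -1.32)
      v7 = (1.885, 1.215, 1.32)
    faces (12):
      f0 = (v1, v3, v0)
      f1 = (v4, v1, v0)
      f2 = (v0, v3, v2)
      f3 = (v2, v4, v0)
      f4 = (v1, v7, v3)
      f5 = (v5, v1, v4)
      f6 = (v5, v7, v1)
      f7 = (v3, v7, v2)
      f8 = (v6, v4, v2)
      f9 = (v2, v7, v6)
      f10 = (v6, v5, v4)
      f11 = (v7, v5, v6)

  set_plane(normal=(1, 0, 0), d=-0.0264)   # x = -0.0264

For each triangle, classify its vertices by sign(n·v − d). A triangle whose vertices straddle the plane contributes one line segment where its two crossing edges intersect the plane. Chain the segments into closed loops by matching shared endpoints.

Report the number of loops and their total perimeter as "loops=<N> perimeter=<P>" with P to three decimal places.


Straddling triangles (8 of 12):
  (v4,v1,v0) [+--] → (-0.0264, -1.215, 0.018487)–(-0.0264, -1.215, -1.32)  len=1.3385
  (v2,v4,v0) [-+-] → (-0.0264, 0.0170164, -1.32)–(-0.0264, -1.215, -1.32)  len=1.2320
  (v1,v7,v3) [-+-] → (-0.0264, -0.0170164, 1.32)–(-0.0264, 1.215, 1.32)  len=1.2320
  (v5,v1,v4) [+-+] → (-0.0264, -1.215, 1.32)–(-0.0264, -1.215, 0.018487)  len=1.3015
  (v5,v7,v1) [++-] → (-0.0264, -0.0170164, 1.32)–(-0.0264, -1.215, 1.32)  len=1.1980
  (v3,v7,v2) [-+-] → (-0.0264, 1.215, 1.32)–(-0.0264, 1.215, -0.018487)  len=1.3385
  (v6,v4,v2) [++-] → (-0.0264, 0.0170164, -1.32)–(-0.0264, 1.215, -1.32)  len=1.1980
  (v2,v7,v6) [-++] → (-0.0264, 1.215, -0.018487)–(-0.0264, 1.215, -1.32)  len=1.3015

Chained into 1 loop(s):
  loop 1: 8 segments, perimeter = 10.1400
Total perimeter = 10.140

loops=1 perimeter=10.140


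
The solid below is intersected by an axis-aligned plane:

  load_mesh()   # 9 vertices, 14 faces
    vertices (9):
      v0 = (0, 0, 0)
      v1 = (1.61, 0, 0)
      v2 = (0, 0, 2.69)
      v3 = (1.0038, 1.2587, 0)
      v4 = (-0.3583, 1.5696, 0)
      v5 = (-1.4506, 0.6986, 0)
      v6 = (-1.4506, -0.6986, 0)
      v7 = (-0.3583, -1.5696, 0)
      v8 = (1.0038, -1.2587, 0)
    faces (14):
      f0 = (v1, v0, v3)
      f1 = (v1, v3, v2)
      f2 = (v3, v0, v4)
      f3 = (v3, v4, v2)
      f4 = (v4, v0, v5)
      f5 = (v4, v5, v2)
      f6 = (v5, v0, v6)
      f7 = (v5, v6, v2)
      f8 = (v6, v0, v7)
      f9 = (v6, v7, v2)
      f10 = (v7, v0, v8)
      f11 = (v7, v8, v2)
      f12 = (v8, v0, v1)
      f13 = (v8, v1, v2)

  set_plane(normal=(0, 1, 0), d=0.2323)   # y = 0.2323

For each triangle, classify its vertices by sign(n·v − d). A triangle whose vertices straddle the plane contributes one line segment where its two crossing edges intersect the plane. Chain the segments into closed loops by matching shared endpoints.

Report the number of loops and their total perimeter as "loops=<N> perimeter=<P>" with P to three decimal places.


Straddling triangles (8 of 14):
  (v1,v0,v3) [--+] → (0.185257, 0.2323, 0)–(1.49812, 0.2323, 0)  len=1.3129
  (v1,v3,v2) [-+-] → (1.49812, 0.2323, 0)–(0.185257, 0.2323, 2.19355)  len=2.5564
  (v3,v0,v4) [+-+] → (0.185257, 0.2323, 0)–(-0.0530282, 0.2323, 0)  len=0.2383
  (v3,v4,v2) [++-] → (-0.0530282, 0.2323, 2.29188)–(0.185257, 0.2323, 2.19355)  len=0.2578
  (v4,v0,v5) [+-+] → (-0.0530282, 0.2323, 0)–(-0.482357, 0.2323, 0)  len=0.4293
  (v4,v5,v2) [++-] → (-0.482357, 0.2323, 1.79552)–(-0.0530282, 0.2323, 2.29188)  len=0.6563
  (v5,v0,v6) [+--] → (-0.482357, 0.2323, 0)–(-1.4506, 0.2323, 0)  len=0.9682
  (v5,v6,v2) [+--] → (-1.4506, 0.2323, 0)–(-0.482357, 0.2323, 1.79552)  len=2.0399

Chained into 1 loop(s):
  loop 1: 8 segments, perimeter = 8.4591
Total perimeter = 8.459

loops=1 perimeter=8.459


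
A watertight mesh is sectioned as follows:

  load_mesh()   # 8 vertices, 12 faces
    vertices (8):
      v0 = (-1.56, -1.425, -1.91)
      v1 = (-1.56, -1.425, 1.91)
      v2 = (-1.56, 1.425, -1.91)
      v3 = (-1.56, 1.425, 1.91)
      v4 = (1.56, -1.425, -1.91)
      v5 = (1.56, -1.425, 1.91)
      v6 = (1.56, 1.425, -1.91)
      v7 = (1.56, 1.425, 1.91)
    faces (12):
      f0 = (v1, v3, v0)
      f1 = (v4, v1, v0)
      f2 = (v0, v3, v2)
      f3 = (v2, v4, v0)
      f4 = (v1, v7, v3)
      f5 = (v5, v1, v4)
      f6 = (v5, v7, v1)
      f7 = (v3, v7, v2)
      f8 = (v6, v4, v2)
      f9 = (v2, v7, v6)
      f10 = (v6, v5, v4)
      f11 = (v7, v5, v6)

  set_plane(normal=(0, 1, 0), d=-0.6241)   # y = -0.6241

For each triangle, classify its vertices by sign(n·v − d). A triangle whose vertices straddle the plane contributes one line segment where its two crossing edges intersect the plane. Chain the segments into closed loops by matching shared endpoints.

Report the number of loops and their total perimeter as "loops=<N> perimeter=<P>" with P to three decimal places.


loops=1 perimeter=13.880

Straddling triangles (8 of 12):
  (v1,v3,v0) [-+-] → (-1.56, -0.6241, 1.91)–(-1.56, -0.6241, -0.836513)  len=2.7465
  (v0,v3,v2) [-++] → (-1.56, -0.6241, -0.836513)–(-1.56, -0.6241, -1.91)  len=1.0735
  (v2,v4,v0) [+--] → (0.683225, -0.6241, -1.91)–(-1.56, -0.6241, -1.91)  len=2.2432
  (v1,v7,v3) [-++] → (-0.683225, -0.6241, 1.91)–(-1.56, -0.6241, 1.91)  len=0.8768
  (v5,v7,v1) [-+-] → (1.56, -0.6241, 1.91)–(-0.683225, -0.6241, 1.91)  len=2.2432
  (v6,v4,v2) [+-+] → (1.56, -0.6241, -1.91)–(0.683225, -0.6241, -1.91)  len=0.8768
  (v6,v5,v4) [+--] → (1.56, -0.6241, 0.836513)–(1.56, -0.6241, -1.91)  len=2.7465
  (v7,v5,v6) [+-+] → (1.56, -0.6241, 1.91)–(1.56, -0.6241, 0.836513)  len=1.0735

Chained into 1 loop(s):
  loop 1: 8 segments, perimeter = 13.8800
Total perimeter = 13.880


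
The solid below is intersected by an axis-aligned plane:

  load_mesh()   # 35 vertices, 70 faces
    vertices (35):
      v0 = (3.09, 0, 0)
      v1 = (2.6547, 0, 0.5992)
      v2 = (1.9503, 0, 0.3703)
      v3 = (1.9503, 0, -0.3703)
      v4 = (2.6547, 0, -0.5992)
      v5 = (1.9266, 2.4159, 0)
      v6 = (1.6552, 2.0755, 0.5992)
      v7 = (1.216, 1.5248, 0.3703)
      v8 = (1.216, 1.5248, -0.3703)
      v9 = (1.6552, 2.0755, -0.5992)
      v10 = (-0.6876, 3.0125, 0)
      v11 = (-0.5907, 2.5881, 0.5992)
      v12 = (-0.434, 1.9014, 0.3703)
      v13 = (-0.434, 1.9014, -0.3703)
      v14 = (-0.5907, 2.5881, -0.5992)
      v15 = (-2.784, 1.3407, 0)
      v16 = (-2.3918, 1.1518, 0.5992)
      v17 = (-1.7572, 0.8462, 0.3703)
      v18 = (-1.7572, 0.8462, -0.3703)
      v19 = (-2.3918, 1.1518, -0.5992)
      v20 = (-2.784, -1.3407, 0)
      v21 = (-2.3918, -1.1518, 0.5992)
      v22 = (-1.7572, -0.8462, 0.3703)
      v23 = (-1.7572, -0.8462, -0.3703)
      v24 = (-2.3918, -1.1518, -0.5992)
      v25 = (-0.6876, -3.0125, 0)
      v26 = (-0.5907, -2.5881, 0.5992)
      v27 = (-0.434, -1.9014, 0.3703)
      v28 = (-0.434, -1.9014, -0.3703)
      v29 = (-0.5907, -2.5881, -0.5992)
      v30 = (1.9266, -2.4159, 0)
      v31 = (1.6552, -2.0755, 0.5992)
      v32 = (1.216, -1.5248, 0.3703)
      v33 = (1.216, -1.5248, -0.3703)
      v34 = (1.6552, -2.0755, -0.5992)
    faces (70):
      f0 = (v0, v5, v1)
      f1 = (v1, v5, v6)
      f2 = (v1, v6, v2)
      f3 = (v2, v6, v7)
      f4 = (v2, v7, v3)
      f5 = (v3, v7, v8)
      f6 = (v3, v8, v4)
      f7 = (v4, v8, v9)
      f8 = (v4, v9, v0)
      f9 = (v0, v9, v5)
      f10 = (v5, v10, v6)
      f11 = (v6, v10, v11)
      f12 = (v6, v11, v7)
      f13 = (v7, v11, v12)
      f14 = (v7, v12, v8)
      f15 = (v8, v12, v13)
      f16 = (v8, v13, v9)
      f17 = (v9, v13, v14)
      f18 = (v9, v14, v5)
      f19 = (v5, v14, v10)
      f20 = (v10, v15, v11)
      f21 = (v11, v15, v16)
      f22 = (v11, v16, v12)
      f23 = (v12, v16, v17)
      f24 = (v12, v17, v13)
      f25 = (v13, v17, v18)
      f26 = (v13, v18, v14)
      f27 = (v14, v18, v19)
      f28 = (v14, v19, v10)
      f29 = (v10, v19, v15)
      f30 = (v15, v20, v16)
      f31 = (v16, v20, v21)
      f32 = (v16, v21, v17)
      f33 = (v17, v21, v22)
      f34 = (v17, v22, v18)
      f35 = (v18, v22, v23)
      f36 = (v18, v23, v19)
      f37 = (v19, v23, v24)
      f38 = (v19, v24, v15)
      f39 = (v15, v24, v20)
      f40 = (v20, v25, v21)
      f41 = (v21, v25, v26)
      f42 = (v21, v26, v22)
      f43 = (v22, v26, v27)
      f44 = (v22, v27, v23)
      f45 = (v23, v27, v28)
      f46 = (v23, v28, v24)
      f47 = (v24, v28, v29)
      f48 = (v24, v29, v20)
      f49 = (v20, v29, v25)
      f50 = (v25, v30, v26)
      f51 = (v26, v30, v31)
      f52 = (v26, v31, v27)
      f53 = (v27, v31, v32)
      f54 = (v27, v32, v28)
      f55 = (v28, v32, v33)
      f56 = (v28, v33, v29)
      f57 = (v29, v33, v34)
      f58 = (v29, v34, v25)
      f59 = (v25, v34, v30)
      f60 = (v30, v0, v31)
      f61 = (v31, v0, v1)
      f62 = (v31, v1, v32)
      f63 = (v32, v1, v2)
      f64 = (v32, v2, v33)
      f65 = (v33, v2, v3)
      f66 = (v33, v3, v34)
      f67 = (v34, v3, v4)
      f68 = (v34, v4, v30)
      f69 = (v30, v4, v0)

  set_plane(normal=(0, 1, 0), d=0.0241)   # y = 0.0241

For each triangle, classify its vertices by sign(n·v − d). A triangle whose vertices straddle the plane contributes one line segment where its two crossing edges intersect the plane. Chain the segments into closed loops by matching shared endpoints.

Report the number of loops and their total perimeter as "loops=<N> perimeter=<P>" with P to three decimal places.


loops=2 perimeter=7.225

Straddling triangles (20 of 70):
  (v0,v5,v1) [-+-] → (3.07839, 0.0241, 0)–(2.64744, 0.0241, 0.593223)  len=0.7332
  (v1,v5,v6) [-++] → (2.64744, 0.0241, 0.593223)–(2.64309, 0.0241, 0.5992)  len=0.0074
  (v1,v6,v2) [-+-] → (2.64309, 0.0241, 0.5992)–(1.94687, 0.0241, 0.372958)  len=0.7321
  (v2,v6,v7) [-++] → (1.94687, 0.0241, 0.372958)–(1.93869, 0.0241, 0.3703)  len=0.0086
  (v2,v7,v3) [-+-] → (1.93869, 0.0241, 0.3703)–(1.93869, 0.0241, -0.358595)  len=0.7289
  (v3,v7,v8) [-++] → (1.93869, 0.0241, -0.358595)–(1.93869, 0.0241, -0.3703)  len=0.0117
  (v3,v8,v4) [-+-] → (1.93869, 0.0241, -0.3703)–(2.63196, 0.0241, -0.595582)  len=0.7290
  (v4,v8,v9) [-++] → (2.63196, 0.0241, -0.595582)–(2.64309, 0.0241, -0.5992)  len=0.0117
  (v4,v9,v0) [-+-] → (2.64309, 0.0241, -0.5992)–(3.07334, 0.0241, -0.00695771)  len=0.7320
  (v0,v9,v5) [-++] → (3.07334, 0.0241, -0.00695771)–(3.07839, 0.0241, 0)  len=0.0086
  (v15,v20,v16) [+-+] → (-2.784, 0.0241, 0)–(-2.56925, 0.0241, 0.3281)  len=0.3921
  (v16,v20,v21) [+--] → (-2.56925, 0.0241, 0.3281)–(-2.3918, 0.0241, 0.5992)  len=0.3240
  (v16,v21,v17) [+-+] → (-2.3918, 0.0241, 0.5992)–(-2.01831, 0.0241, 0.464484)  len=0.3970
  (v17,v21,v22) [+--] → (-2.01831, 0.0241, 0.464484)–(-1.7572, 0.0241, 0.3703)  len=0.2776
  (v17,v22,v18) [+-+] → (-1.7572, 0.0241, 0.3703)–(-1.7572, 0.0241, -0.0105462)  len=0.3808
  (v18,v22,v23) [+--] → (-1.7572, 0.0241, -0.0105462)–(-1.7572, 0.0241, -0.3703)  len=0.3598
  (v18,v23,v19) [+-+] → (-1.7572, 0.0241, -0.3703)–(-2.03362, 0.0241, -0.470006)  len=0.2939
  (v19,v23,v24) [+--] → (-2.03362, 0.0241, -0.470006)–(-2.3918, 0.0241, -0.5992)  len=0.3808
  (v19,v24,v15) [+-+] → (-2.3918, 0.0241, -0.5992)–(-2.57683, 0.0241, -0.316512)  len=0.3379
  (v15,v24,v20) [+--] → (-2.57683, 0.0241, -0.316512)–(-2.784, 0.0241, 0)  len=0.3783

Chained into 2 loop(s):
  loop 1: 10 segments, perimeter = 3.7032
  loop 2: 10 segments, perimeter = 3.5221
Total perimeter = 7.225


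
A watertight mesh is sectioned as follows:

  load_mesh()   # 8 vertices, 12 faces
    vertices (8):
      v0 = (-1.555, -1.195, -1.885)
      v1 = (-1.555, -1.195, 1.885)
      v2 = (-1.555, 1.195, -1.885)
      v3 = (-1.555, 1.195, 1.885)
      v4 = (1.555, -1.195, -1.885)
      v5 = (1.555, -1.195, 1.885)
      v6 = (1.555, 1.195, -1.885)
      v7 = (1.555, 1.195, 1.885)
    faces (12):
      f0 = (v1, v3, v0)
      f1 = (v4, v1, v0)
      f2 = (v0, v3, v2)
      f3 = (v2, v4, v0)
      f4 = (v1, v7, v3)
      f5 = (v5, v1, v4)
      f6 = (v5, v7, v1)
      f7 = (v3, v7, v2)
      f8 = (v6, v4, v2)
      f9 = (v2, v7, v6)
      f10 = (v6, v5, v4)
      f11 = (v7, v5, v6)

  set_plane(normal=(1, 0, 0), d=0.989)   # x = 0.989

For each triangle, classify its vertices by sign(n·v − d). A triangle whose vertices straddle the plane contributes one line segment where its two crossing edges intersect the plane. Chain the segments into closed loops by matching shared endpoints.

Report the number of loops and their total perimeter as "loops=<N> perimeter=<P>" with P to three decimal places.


Straddling triangles (8 of 12):
  (v4,v1,v0) [+--] → (0.989, -1.195, -1.19888)–(0.989, -1.195, -1.885)  len=0.6861
  (v2,v4,v0) [-+-] → (0.989, -0.760035, -1.885)–(0.989, -1.195, -1.885)  len=0.4350
  (v1,v7,v3) [-+-] → (0.989, 0.760035, 1.885)–(0.989, 1.195, 1.885)  len=0.4350
  (v5,v1,v4) [+-+] → (0.989, -1.195, 1.885)–(0.989, -1.195, -1.19888)  len=3.0839
  (v5,v7,v1) [++-] → (0.989, 0.760035, 1.885)–(0.989, -1.195, 1.885)  len=1.9550
  (v3,v7,v2) [-+-] → (0.989, 1.195, 1.885)–(0.989, 1.195, 1.19888)  len=0.6861
  (v6,v4,v2) [++-] → (0.989, -0.760035, -1.885)–(0.989, 1.195, -1.885)  len=1.9550
  (v2,v7,v6) [-++] → (0.989, 1.195, 1.19888)–(0.989, 1.195, -1.885)  len=3.0839

Chained into 1 loop(s):
  loop 1: 8 segments, perimeter = 12.3200
Total perimeter = 12.320

loops=1 perimeter=12.320
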